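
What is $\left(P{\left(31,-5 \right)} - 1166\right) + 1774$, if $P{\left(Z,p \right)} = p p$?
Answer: $633$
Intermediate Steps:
$P{\left(Z,p \right)} = p^{2}$
$\left(P{\left(31,-5 \right)} - 1166\right) + 1774 = \left(\left(-5\right)^{2} - 1166\right) + 1774 = \left(25 - 1166\right) + 1774 = -1141 + 1774 = 633$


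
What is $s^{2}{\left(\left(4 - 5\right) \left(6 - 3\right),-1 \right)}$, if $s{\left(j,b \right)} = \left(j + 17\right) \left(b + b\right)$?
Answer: $784$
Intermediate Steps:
$s{\left(j,b \right)} = 2 b \left(17 + j\right)$ ($s{\left(j,b \right)} = \left(17 + j\right) 2 b = 2 b \left(17 + j\right)$)
$s^{2}{\left(\left(4 - 5\right) \left(6 - 3\right),-1 \right)} = \left(2 \left(-1\right) \left(17 + \left(4 - 5\right) \left(6 - 3\right)\right)\right)^{2} = \left(2 \left(-1\right) \left(17 - 3\right)\right)^{2} = \left(2 \left(-1\right) 14\right)^{2} = \left(-28\right)^{2} = 784$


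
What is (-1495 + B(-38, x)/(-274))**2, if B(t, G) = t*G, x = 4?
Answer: 41918058121/18769 ≈ 2.2334e+6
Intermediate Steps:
B(t, G) = G*t
(-1495 + B(-38, x)/(-274))**2 = (-1495 + (4*(-38))/(-274))**2 = (-1495 - 152*(-1/274))**2 = (-1495 + 76/137)**2 = (-204739/137)**2 = 41918058121/18769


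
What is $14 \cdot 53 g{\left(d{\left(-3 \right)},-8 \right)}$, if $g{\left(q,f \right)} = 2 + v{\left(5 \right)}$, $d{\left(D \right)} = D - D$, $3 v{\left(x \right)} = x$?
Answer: $\frac{8162}{3} \approx 2720.7$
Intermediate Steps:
$v{\left(x \right)} = \frac{x}{3}$
$d{\left(D \right)} = 0$
$g{\left(q,f \right)} = \frac{11}{3}$ ($g{\left(q,f \right)} = 2 + \frac{1}{3} \cdot 5 = 2 + \frac{5}{3} = \frac{11}{3}$)
$14 \cdot 53 g{\left(d{\left(-3 \right)},-8 \right)} = 14 \cdot 53 \cdot \frac{11}{3} = 742 \cdot \frac{11}{3} = \frac{8162}{3}$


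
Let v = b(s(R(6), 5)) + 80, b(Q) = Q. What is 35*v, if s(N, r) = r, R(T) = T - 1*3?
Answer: 2975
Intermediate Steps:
R(T) = -3 + T (R(T) = T - 3 = -3 + T)
v = 85 (v = 5 + 80 = 85)
35*v = 35*85 = 2975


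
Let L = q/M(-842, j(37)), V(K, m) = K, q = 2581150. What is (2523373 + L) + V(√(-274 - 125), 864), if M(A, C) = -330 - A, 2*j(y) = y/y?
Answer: 647274063/256 + I*√399 ≈ 2.5284e+6 + 19.975*I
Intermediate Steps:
j(y) = ½ (j(y) = (y/y)/2 = (½)*1 = ½)
L = 1290575/256 (L = 2581150/(-330 - 1*(-842)) = 2581150/(-330 + 842) = 2581150/512 = 2581150*(1/512) = 1290575/256 ≈ 5041.3)
(2523373 + L) + V(√(-274 - 125), 864) = (2523373 + 1290575/256) + √(-274 - 125) = 647274063/256 + √(-399) = 647274063/256 + I*√399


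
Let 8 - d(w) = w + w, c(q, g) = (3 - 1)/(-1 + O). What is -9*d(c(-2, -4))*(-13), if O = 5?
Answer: 819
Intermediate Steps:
c(q, g) = ½ (c(q, g) = (3 - 1)/(-1 + 5) = 2/4 = 2*(¼) = ½)
d(w) = 8 - 2*w (d(w) = 8 - (w + w) = 8 - 2*w)
-9*d(c(-2, -4))*(-13) = -9*(8 - 2*½)*(-13) = -9*(8 - 1)*(-13) = -9*7*(-13) = -63*(-13) = 819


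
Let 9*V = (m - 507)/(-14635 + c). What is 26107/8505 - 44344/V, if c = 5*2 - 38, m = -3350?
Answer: -7110098362363/4686255 ≈ -1.5172e+6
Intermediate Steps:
c = -28 (c = 10 - 38 = -28)
V = 3857/131967 (V = ((-3350 - 507)/(-14635 - 28))/9 = (-3857/(-14663))/9 = (-3857*(-1/14663))/9 = (⅑)*(3857/14663) = 3857/131967 ≈ 0.029227)
26107/8505 - 44344/V = 26107/8505 - 44344/3857/131967 = 26107*(1/8505) - 44344*131967/3857 = 26107/8505 - 5851944648/3857 = -7110098362363/4686255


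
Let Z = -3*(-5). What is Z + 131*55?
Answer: 7220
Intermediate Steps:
Z = 15
Z + 131*55 = 15 + 131*55 = 15 + 7205 = 7220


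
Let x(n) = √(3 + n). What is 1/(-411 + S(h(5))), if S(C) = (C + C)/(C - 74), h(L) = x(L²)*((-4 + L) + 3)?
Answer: -516851/212517377 + 296*√7/212517377 ≈ -0.0024284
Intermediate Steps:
h(L) = √(3 + L²)*(-1 + L) (h(L) = √(3 + L²)*((-4 + L) + 3) = √(3 + L²)*(-1 + L))
S(C) = 2*C/(-74 + C) (S(C) = (2*C)/(-74 + C) = 2*C/(-74 + C))
1/(-411 + S(h(5))) = 1/(-411 + 2*(√(3 + 5²)*(-1 + 5))/(-74 + √(3 + 5²)*(-1 + 5))) = 1/(-411 + 2*(√(3 + 25)*4)/(-74 + √(3 + 25)*4)) = 1/(-411 + 2*(√28*4)/(-74 + √28*4)) = 1/(-411 + 2*((2*√7)*4)/(-74 + (2*√7)*4)) = 1/(-411 + 2*(8*√7)/(-74 + 8*√7)) = 1/(-411 + 16*√7/(-74 + 8*√7))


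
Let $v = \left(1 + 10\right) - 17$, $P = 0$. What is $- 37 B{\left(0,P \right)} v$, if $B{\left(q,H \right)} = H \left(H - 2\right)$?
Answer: $0$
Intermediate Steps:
$v = -6$ ($v = 11 - 17 = -6$)
$B{\left(q,H \right)} = H \left(-2 + H\right)$
$- 37 B{\left(0,P \right)} v = - 37 \cdot 0 \left(-2 + 0\right) \left(-6\right) = - 37 \cdot 0 \left(-2\right) \left(-6\right) = \left(-37\right) 0 \left(-6\right) = 0 \left(-6\right) = 0$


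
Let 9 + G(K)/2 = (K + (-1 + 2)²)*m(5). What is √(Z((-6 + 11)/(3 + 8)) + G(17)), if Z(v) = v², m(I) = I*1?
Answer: √19627/11 ≈ 12.736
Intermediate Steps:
m(I) = I
G(K) = -8 + 10*K (G(K) = -18 + 2*((K + (-1 + 2)²)*5) = -18 + 2*((K + 1²)*5) = -18 + 2*((K + 1)*5) = -18 + 2*((1 + K)*5) = -18 + 2*(5 + 5*K) = -18 + (10 + 10*K) = -8 + 10*K)
√(Z((-6 + 11)/(3 + 8)) + G(17)) = √(((-6 + 11)/(3 + 8))² + (-8 + 10*17)) = √((5/11)² + (-8 + 170)) = √((5*(1/11))² + 162) = √((5/11)² + 162) = √(25/121 + 162) = √(19627/121) = √19627/11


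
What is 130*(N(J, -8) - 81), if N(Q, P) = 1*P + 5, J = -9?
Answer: -10920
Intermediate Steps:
N(Q, P) = 5 + P (N(Q, P) = P + 5 = 5 + P)
130*(N(J, -8) - 81) = 130*((5 - 8) - 81) = 130*(-3 - 81) = 130*(-84) = -10920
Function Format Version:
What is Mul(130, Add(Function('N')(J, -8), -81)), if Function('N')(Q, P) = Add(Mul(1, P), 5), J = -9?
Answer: -10920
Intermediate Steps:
Function('N')(Q, P) = Add(5, P) (Function('N')(Q, P) = Add(P, 5) = Add(5, P))
Mul(130, Add(Function('N')(J, -8), -81)) = Mul(130, Add(Add(5, -8), -81)) = Mul(130, Add(-3, -81)) = Mul(130, -84) = -10920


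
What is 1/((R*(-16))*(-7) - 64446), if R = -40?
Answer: -1/68926 ≈ -1.4508e-5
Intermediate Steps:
1/((R*(-16))*(-7) - 64446) = 1/(-40*(-16)*(-7) - 64446) = 1/(640*(-7) - 64446) = 1/(-4480 - 64446) = 1/(-68926) = -1/68926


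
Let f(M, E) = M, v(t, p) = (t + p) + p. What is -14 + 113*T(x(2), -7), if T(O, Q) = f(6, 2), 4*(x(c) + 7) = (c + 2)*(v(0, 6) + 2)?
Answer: 664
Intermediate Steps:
v(t, p) = t + 2*p (v(t, p) = (p + t) + p = t + 2*p)
x(c) = 7*c/2 (x(c) = -7 + ((c + 2)*((0 + 2*6) + 2))/4 = -7 + ((2 + c)*((0 + 12) + 2))/4 = -7 + ((2 + c)*(12 + 2))/4 = -7 + ((2 + c)*14)/4 = -7 + (28 + 14*c)/4 = -7 + (7 + 7*c/2) = 7*c/2)
T(O, Q) = 6
-14 + 113*T(x(2), -7) = -14 + 113*6 = -14 + 678 = 664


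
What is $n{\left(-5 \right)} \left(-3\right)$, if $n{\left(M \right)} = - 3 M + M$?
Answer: $-30$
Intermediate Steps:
$n{\left(M \right)} = - 2 M$
$n{\left(-5 \right)} \left(-3\right) = \left(-2\right) \left(-5\right) \left(-3\right) = 10 \left(-3\right) = -30$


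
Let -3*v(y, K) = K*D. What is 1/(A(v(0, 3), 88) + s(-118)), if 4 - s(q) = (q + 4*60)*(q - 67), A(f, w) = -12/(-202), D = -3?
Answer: 101/2279980 ≈ 4.4299e-5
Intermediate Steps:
v(y, K) = K (v(y, K) = -K*(-3)/3 = -(-1)*K = K)
A(f, w) = 6/101 (A(f, w) = -12*(-1/202) = 6/101)
s(q) = 4 - (-67 + q)*(240 + q) (s(q) = 4 - (q + 4*60)*(q - 67) = 4 - (q + 240)*(-67 + q) = 4 - (240 + q)*(-67 + q) = 4 - (-67 + q)*(240 + q))
1/(A(v(0, 3), 88) + s(-118)) = 1/(6/101 + (16084 - 1*(-118)² - 173*(-118))) = 1/(6/101 + (16084 - 1*13924 + 20414)) = 1/(6/101 + (16084 - 13924 + 20414)) = 1/(6/101 + 22574) = 1/(2279980/101) = 101/2279980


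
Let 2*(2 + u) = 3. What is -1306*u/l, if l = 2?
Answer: 653/2 ≈ 326.50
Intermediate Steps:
u = -½ (u = -2 + (½)*3 = -2 + 3/2 = -½ ≈ -0.50000)
-1306*u/l = -1306*(-1)/(2*2) = -653*(-1)/2 = -1306*(-¼) = 653/2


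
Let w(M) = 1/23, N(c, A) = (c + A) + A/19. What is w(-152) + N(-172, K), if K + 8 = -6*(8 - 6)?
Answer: -84345/437 ≈ -193.01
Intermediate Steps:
K = -20 (K = -8 - 6*(8 - 6) = -8 - 6*2 = -8 - 12 = -20)
N(c, A) = c + 20*A/19 (N(c, A) = (A + c) + A*(1/19) = (A + c) + A/19 = c + 20*A/19)
w(M) = 1/23
w(-152) + N(-172, K) = 1/23 + (-172 + (20/19)*(-20)) = 1/23 + (-172 - 400/19) = 1/23 - 3668/19 = -84345/437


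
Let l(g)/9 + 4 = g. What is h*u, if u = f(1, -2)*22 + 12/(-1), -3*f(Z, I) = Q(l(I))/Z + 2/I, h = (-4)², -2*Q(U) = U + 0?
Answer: -9728/3 ≈ -3242.7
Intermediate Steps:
l(g) = -36 + 9*g
Q(U) = -U/2 (Q(U) = -(U + 0)/2 = -U/2)
h = 16
f(Z, I) = -2/(3*I) - (18 - 9*I/2)/(3*Z) (f(Z, I) = -((-(-36 + 9*I)/2)/Z + 2/I)/3 = -((18 - 9*I/2)/Z + 2/I)/3 = -(2/I + (18 - 9*I/2)/Z)/3 = -2/(3*I) - (18 - 9*I/2)/(3*Z))
u = -608/3 (u = ((⅙)*(-4*1 + 9*(-2)*(-4 - 2))/(-2*1))*22 + 12/(-1) = ((⅙)*(-½)*1*(-4 + 9*(-2)*(-6)))*22 + 12*(-1) = ((⅙)*(-½)*1*(-4 + 108))*22 - 12 = ((⅙)*(-½)*1*104)*22 - 12 = -26/3*22 - 12 = -572/3 - 12 = -608/3 ≈ -202.67)
h*u = 16*(-608/3) = -9728/3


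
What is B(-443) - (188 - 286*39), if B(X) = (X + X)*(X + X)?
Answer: 795962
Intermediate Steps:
B(X) = 4*X**2 (B(X) = (2*X)*(2*X) = 4*X**2)
B(-443) - (188 - 286*39) = 4*(-443)**2 - (188 - 286*39) = 4*196249 - (188 - 11154) = 784996 - 1*(-10966) = 784996 + 10966 = 795962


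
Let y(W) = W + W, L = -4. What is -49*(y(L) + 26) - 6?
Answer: -888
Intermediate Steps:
y(W) = 2*W
-49*(y(L) + 26) - 6 = -49*(2*(-4) + 26) - 6 = -49*(-8 + 26) - 6 = -49*18 - 6 = -882 - 6 = -888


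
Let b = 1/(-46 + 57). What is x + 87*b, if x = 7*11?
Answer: 934/11 ≈ 84.909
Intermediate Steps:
b = 1/11 ≈ 0.090909
x = 77
x + 87*b = 77 + 87*(1/11) = 77 + 87/11 = 934/11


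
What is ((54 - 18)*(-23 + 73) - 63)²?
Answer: 3017169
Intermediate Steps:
((54 - 18)*(-23 + 73) - 63)² = (36*50 - 63)² = (1800 - 63)² = 1737² = 3017169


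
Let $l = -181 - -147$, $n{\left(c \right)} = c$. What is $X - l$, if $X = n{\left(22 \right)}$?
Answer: $56$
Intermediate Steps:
$X = 22$
$l = -34$ ($l = -181 + 147 = -34$)
$X - l = 22 - -34 = 22 + 34 = 56$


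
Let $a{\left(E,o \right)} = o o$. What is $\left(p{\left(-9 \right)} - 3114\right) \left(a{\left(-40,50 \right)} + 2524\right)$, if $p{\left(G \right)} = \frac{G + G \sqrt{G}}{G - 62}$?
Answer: $- \frac{1110731040}{71} + \frac{135648 i}{71} \approx -1.5644 \cdot 10^{7} + 1910.5 i$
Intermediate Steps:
$a{\left(E,o \right)} = o^{2}$
$p{\left(G \right)} = \frac{G + G^{\frac{3}{2}}}{-62 + G}$
$\left(p{\left(-9 \right)} - 3114\right) \left(a{\left(-40,50 \right)} + 2524\right) = \left(\frac{-9 + \left(-9\right)^{\frac{3}{2}}}{-62 - 9} - 3114\right) \left(50^{2} + 2524\right) = \left(\frac{-9 - 27 i}{-71} - 3114\right) \left(2500 + 2524\right) = \left(- \frac{-9 - 27 i}{71} - 3114\right) 5024 = \left(\left(\frac{9}{71} + \frac{27 i}{71}\right) - 3114\right) 5024 = \left(- \frac{221085}{71} + \frac{27 i}{71}\right) 5024 = - \frac{1110731040}{71} + \frac{135648 i}{71}$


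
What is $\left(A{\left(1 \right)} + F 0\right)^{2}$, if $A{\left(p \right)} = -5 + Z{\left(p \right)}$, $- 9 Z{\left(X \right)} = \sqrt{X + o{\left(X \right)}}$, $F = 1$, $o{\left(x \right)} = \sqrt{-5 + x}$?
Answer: $\frac{\left(45 + \sqrt{1 + 2 i}\right)^{2}}{81} \approx 26.426 + 0.89819 i$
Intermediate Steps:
$Z{\left(X \right)} = - \frac{\sqrt{X + \sqrt{-5 + X}}}{9}$
$A{\left(p \right)} = -5 - \frac{\sqrt{p + \sqrt{-5 + p}}}{9}$
$\left(A{\left(1 \right)} + F 0\right)^{2} = \left(\left(-5 - \frac{\sqrt{1 + \sqrt{-5 + 1}}}{9}\right) + 1 \cdot 0\right)^{2} = \left(\left(-5 - \frac{\sqrt{1 + \sqrt{-4}}}{9}\right) + 0\right)^{2} = \left(\left(-5 - \frac{\sqrt{1 + 2 i}}{9}\right) + 0\right)^{2} = \left(-5 - \frac{\sqrt{1 + 2 i}}{9}\right)^{2}$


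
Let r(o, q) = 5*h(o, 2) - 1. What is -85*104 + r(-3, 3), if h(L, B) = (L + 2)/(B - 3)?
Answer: -8836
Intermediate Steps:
h(L, B) = (2 + L)/(-3 + B)
r(o, q) = -11 - 5*o (r(o, q) = 5*((2 + o)/(-3 + 2)) - 1 = 5*((2 + o)/(-1)) - 1 = 5*(-(2 + o)) - 1 = 5*(-2 - o) - 1 = (-10 - 5*o) - 1 = -11 - 5*o)
-85*104 + r(-3, 3) = -85*104 + (-11 - 5*(-3)) = -8840 + (-11 + 15) = -8840 + 4 = -8836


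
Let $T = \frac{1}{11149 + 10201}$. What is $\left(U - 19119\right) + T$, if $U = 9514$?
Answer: $- \frac{205066749}{21350} \approx -9605.0$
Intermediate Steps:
$T = \frac{1}{21350} \approx 4.6838 \cdot 10^{-5}$
$\left(U - 19119\right) + T = \left(9514 - 19119\right) + \frac{1}{21350} = -9605 + \frac{1}{21350} = - \frac{205066749}{21350}$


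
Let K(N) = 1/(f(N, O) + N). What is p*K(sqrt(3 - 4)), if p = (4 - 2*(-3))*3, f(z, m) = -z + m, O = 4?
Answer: 15/2 ≈ 7.5000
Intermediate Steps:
f(z, m) = m - z
K(N) = 1/4 (K(N) = 1/((4 - N) + N) = 1/4)
p = 30 (p = (4 + 6)*3 = 10*3 = 30)
p*K(sqrt(3 - 4)) = 30*(1/4) = 15/2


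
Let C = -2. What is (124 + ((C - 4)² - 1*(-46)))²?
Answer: 42436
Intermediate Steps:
(124 + ((C - 4)² - 1*(-46)))² = (124 + ((-2 - 4)² - 1*(-46)))² = (124 + ((-6)² + 46))² = (124 + (36 + 46))² = (124 + 82)² = 206² = 42436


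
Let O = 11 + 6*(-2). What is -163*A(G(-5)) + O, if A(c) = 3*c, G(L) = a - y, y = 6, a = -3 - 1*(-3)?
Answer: 2933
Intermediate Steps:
a = 0 (a = -3 + 3 = 0)
O = -1 (O = 11 - 12 = -1)
G(L) = -6 (G(L) = 0 - 1*6 = 0 - 6 = -6)
-163*A(G(-5)) + O = -489*(-6) - 1 = -163*(-18) - 1 = 2934 - 1 = 2933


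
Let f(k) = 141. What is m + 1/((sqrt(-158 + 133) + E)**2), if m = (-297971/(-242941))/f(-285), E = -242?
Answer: 1024841621772350/117585047376831201 + 2420*I/3432670921 ≈ 0.0087157 + 7.0499e-7*I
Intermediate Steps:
m = 297971/34254681 (m = -297971/(-242941)/141 = -297971*(-1/242941)*(1/141) = (297971/242941)*(1/141) = 297971/34254681 ≈ 0.0086987)
m + 1/((sqrt(-158 + 133) + E)**2) = 297971/34254681 + 1/((sqrt(-158 + 133) - 242)**2) = 297971/34254681 + 1/((sqrt(-25) - 242)**2) = 297971/34254681 + 1/((5*I - 242)**2) = 297971/34254681 + 1/((-242 + 5*I)**2) = 297971/34254681 + (-242 + 5*I)**(-2)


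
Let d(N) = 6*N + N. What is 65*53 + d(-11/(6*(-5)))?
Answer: 103427/30 ≈ 3447.6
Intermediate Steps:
d(N) = 7*N
65*53 + d(-11/(6*(-5))) = 65*53 + 7*(-11/(6*(-5))) = 3445 + 7*(-11/(-30)) = 3445 + 7*(-11*(-1/30)) = 3445 + 7*(11/30) = 3445 + 77/30 = 103427/30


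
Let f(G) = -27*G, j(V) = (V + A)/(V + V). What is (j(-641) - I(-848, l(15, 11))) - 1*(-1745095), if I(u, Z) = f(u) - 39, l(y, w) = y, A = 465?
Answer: 1103954646/641 ≈ 1.7222e+6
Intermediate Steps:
j(V) = (465 + V)/(2*V) (j(V) = (V + 465)/(V + V) = (465 + V)/((2*V)) = (465 + V)*(1/(2*V)) = (465 + V)/(2*V))
I(u, Z) = -39 - 27*u (I(u, Z) = -27*u - 39 = -39 - 27*u)
(j(-641) - I(-848, l(15, 11))) - 1*(-1745095) = ((½)*(465 - 641)/(-641) - (-39 - 27*(-848))) - 1*(-1745095) = ((½)*(-1/641)*(-176) - (-39 + 22896)) + 1745095 = (88/641 - 1*22857) + 1745095 = (88/641 - 22857) + 1745095 = -14651249/641 + 1745095 = 1103954646/641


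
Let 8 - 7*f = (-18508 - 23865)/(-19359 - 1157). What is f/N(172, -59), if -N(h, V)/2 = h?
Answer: -121755/49402528 ≈ -0.0024646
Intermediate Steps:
N(h, V) = -2*h
f = 121755/143612 (f = 8/7 - (-18508 - 23865)/(7*(-19359 - 1157)) = 8/7 - (-42373)/(7*(-20516)) = 8/7 - (-42373)*(-1)/(7*20516) = 8/7 - ⅐*42373/20516 = 8/7 - 42373/143612 = 121755/143612 ≈ 0.84781)
f/N(172, -59) = 121755/(143612*((-2*172))) = (121755/143612)/(-344) = (121755/143612)*(-1/344) = -121755/49402528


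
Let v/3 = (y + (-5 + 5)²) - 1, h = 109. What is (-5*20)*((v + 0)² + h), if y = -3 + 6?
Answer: -14500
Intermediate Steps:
y = 3
v = 6 (v = 3*((3 + (-5 + 5)²) - 1) = 3*((3 + 0²) - 1) = 3*((3 + 0) - 1) = 3*(3 - 1) = 3*2 = 6)
(-5*20)*((v + 0)² + h) = (-5*20)*((6 + 0)² + 109) = -100*(6² + 109) = -100*(36 + 109) = -100*145 = -14500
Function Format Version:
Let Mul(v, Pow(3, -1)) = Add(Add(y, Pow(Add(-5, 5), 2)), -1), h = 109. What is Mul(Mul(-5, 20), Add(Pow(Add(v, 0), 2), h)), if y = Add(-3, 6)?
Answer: -14500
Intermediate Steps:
y = 3
v = 6 (v = Mul(3, Add(Add(3, Pow(Add(-5, 5), 2)), -1)) = Mul(3, Add(Add(3, Pow(0, 2)), -1)) = Mul(3, Add(Add(3, 0), -1)) = Mul(3, Add(3, -1)) = Mul(3, 2) = 6)
Mul(Mul(-5, 20), Add(Pow(Add(v, 0), 2), h)) = Mul(Mul(-5, 20), Add(Pow(Add(6, 0), 2), 109)) = Mul(-100, Add(Pow(6, 2), 109)) = Mul(-100, Add(36, 109)) = Mul(-100, 145) = -14500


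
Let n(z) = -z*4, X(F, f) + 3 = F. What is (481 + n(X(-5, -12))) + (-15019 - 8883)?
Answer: -23389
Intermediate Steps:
X(F, f) = -3 + F
n(z) = -4*z
(481 + n(X(-5, -12))) + (-15019 - 8883) = (481 - 4*(-3 - 5)) + (-15019 - 8883) = (481 - 4*(-8)) - 23902 = (481 + 32) - 23902 = 513 - 23902 = -23389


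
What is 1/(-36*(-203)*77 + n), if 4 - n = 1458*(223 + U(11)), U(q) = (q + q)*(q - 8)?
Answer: 1/141358 ≈ 7.0742e-6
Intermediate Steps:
U(q) = 2*q*(-8 + q) (U(q) = (2*q)*(-8 + q) = 2*q*(-8 + q))
n = -421358 (n = 4 - 1458*(223 + 2*11*(-8 + 11)) = 4 - 1458*(223 + 2*11*3) = 4 - 1458*(223 + 66) = 4 - 1458*289 = 4 - 1*421362 = 4 - 421362 = -421358)
1/(-36*(-203)*77 + n) = 1/(-36*(-203)*77 - 421358) = 1/(7308*77 - 421358) = 1/(562716 - 421358) = 1/141358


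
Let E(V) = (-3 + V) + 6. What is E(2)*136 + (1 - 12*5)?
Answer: 621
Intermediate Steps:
E(V) = 3 + V
E(2)*136 + (1 - 12*5) = (3 + 2)*136 + (1 - 12*5) = 5*136 + (1 - 2*30) = 680 + (1 - 60) = 680 - 59 = 621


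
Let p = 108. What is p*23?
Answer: 2484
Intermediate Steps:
p*23 = 108*23 = 2484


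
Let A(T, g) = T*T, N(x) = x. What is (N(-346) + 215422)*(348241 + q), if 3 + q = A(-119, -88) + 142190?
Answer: 108524983764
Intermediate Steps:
A(T, g) = T²
q = 156348 (q = -3 + ((-119)² + 142190) = -3 + (14161 + 142190) = -3 + 156351 = 156348)
(N(-346) + 215422)*(348241 + q) = (-346 + 215422)*(348241 + 156348) = 215076*504589 = 108524983764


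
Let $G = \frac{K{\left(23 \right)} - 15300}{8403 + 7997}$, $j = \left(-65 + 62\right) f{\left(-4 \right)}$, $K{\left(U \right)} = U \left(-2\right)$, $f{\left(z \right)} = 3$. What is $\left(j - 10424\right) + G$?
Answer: $- \frac{85558273}{8200} \approx -10434.0$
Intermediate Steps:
$K{\left(U \right)} = - 2 U$
$j = -9$ ($j = \left(-65 + 62\right) 3 = \left(-3\right) 3 = -9$)
$G = - \frac{7673}{8200}$ ($G = \frac{\left(-2\right) 23 - 15300}{8403 + 7997} = \frac{-46 - 15300}{16400} = \left(-15346\right) \frac{1}{16400} = - \frac{7673}{8200} \approx -0.93573$)
$\left(j - 10424\right) + G = \left(-9 - 10424\right) - \frac{7673}{8200} = -10433 - \frac{7673}{8200} = - \frac{85558273}{8200}$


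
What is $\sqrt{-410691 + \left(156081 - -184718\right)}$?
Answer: $2 i \sqrt{17473} \approx 264.37 i$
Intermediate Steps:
$\sqrt{-410691 + \left(156081 - -184718\right)} = \sqrt{-410691 + \left(156081 + 184718\right)} = \sqrt{-410691 + 340799} = \sqrt{-69892} = 2 i \sqrt{17473}$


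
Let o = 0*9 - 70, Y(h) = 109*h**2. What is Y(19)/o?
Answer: -39349/70 ≈ -562.13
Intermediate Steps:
o = -70 (o = 0 - 70 = -70)
Y(19)/o = (109*19**2)/(-70) = (109*361)*(-1/70) = 39349*(-1/70) = -39349/70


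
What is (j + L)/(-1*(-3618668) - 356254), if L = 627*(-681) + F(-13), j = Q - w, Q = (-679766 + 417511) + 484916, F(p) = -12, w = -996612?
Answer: 396137/1631207 ≈ 0.24285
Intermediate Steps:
Q = 222661 (Q = -262255 + 484916 = 222661)
j = 1219273 (j = 222661 - 1*(-996612) = 222661 + 996612 = 1219273)
L = -426999 (L = 627*(-681) - 12 = -426987 - 12 = -426999)
(j + L)/(-1*(-3618668) - 356254) = (1219273 - 426999)/(-1*(-3618668) - 356254) = 792274/(3618668 - 356254) = 792274/3262414 = 792274*(1/3262414) = 396137/1631207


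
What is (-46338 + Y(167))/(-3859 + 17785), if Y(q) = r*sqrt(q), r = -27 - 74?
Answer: -7723/2321 - 101*sqrt(167)/13926 ≈ -3.4212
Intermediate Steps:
r = -101
Y(q) = -101*sqrt(q)
(-46338 + Y(167))/(-3859 + 17785) = (-46338 - 101*sqrt(167))/(-3859 + 17785) = (-46338 - 101*sqrt(167))/13926 = (-46338 - 101*sqrt(167))*(1/13926) = -7723/2321 - 101*sqrt(167)/13926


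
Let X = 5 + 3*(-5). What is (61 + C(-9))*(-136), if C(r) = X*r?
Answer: -20536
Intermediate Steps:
X = -10 (X = 5 - 15 = -10)
C(r) = -10*r
(61 + C(-9))*(-136) = (61 - 10*(-9))*(-136) = (61 + 90)*(-136) = 151*(-136) = -20536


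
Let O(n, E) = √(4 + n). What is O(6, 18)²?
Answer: 10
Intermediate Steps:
O(6, 18)² = (√(4 + 6))² = (√10)² = 10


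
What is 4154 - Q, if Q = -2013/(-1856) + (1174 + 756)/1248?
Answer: 300492689/72384 ≈ 4151.4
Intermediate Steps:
Q = 190447/72384 (Q = -2013*(-1/1856) + 1930*(1/1248) = 2013/1856 + 965/624 = 190447/72384 ≈ 2.6311)
4154 - Q = 4154 - 1*190447/72384 = 4154 - 190447/72384 = 300492689/72384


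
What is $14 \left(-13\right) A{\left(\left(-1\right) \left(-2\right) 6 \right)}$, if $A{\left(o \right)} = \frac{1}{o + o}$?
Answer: $- \frac{91}{12} \approx -7.5833$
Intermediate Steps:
$A{\left(o \right)} = \frac{1}{2 o}$
$14 \left(-13\right) A{\left(\left(-1\right) \left(-2\right) 6 \right)} = 14 \left(-13\right) \frac{1}{2 \left(-1\right) \left(-2\right) 6} = - 182 \frac{1}{2 \cdot 2 \cdot 6} = - 182 \frac{1}{2 \cdot 12} = - 182 \cdot \frac{1}{2} \cdot \frac{1}{12} = \left(-182\right) \frac{1}{24} = - \frac{91}{12}$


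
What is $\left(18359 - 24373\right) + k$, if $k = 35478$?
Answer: $29464$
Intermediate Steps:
$\left(18359 - 24373\right) + k = \left(18359 - 24373\right) + 35478 = -6014 + 35478 = 29464$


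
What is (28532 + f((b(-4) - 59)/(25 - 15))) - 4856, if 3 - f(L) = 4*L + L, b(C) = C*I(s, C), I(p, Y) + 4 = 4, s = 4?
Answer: 47417/2 ≈ 23709.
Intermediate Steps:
I(p, Y) = 0 (I(p, Y) = -4 + 4 = 0)
b(C) = 0 (b(C) = C*0 = 0)
f(L) = 3 - 5*L (f(L) = 3 - (4*L + L) = 3 - 5*L)
(28532 + f((b(-4) - 59)/(25 - 15))) - 4856 = (28532 + (3 - 5*(0 - 59)/(25 - 15))) - 4856 = (28532 + (3 - (-295)/10)) - 4856 = (28532 + (3 - 5*(-59/10))) - 4856 = (28532 + (3 + 59/2)) - 4856 = (28532 + 65/2) - 4856 = 57129/2 - 4856 = 47417/2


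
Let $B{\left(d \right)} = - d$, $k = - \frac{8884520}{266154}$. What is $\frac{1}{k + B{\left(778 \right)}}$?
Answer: $- \frac{133077}{107976166} \approx -0.0012325$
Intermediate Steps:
$k = - \frac{4442260}{133077}$ ($k = \left(-8884520\right) \frac{1}{266154} = - \frac{4442260}{133077} \approx -33.381$)
$\frac{1}{k + B{\left(778 \right)}} = \frac{1}{- \frac{4442260}{133077} - 778} = \frac{1}{- \frac{107976166}{133077}} = - \frac{133077}{107976166}$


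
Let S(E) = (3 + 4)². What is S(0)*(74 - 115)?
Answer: -2009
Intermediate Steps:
S(E) = 49 (S(E) = 7² = 49)
S(0)*(74 - 115) = 49*(74 - 115) = 49*(-41) = -2009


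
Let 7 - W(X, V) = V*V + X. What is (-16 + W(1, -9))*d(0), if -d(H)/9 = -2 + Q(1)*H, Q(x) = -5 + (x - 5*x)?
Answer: -1638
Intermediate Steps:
W(X, V) = 7 - X - V² (W(X, V) = 7 - (V*V + X) = 7 - (V² + X) = 7 - (X + V²) = 7 + (-X - V²) = 7 - X - V²)
Q(x) = -5 - 4*x
d(H) = 18 + 81*H (d(H) = -9*(-2 + (-5 - 4*1)*H) = -9*(-2 + (-5 - 4)*H) = -9*(-2 - 9*H) = 18 + 81*H)
(-16 + W(1, -9))*d(0) = (-16 + (7 - 1*1 - 1*(-9)²))*(18 + 81*0) = (-16 + (7 - 1 - 1*81))*(18 + 0) = (-16 + (7 - 1 - 81))*18 = (-16 - 75)*18 = -91*18 = -1638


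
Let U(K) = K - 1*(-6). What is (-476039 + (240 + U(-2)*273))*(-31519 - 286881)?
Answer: 151146708800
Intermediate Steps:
U(K) = 6 + K (U(K) = K + 6 = 6 + K)
(-476039 + (240 + U(-2)*273))*(-31519 - 286881) = (-476039 + (240 + (6 - 2)*273))*(-31519 - 286881) = (-476039 + (240 + 4*273))*(-318400) = (-476039 + (240 + 1092))*(-318400) = (-476039 + 1332)*(-318400) = -474707*(-318400) = 151146708800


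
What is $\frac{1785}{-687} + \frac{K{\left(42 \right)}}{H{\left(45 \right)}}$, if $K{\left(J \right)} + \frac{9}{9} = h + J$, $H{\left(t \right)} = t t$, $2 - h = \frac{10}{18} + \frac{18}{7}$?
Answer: $- \frac{75331877}{29214675} \approx -2.5786$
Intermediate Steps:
$h = - \frac{71}{63}$ ($h = 2 - \left(\frac{10}{18} + \frac{18}{7}\right) = 2 - \left(10 \cdot \frac{1}{18} + 18 \cdot \frac{1}{7}\right) = 2 - \left(\frac{5}{9} + \frac{18}{7}\right) = 2 - \frac{197}{63} = - \frac{71}{63} \approx -1.127$)
$H{\left(t \right)} = t^{2}$
$K{\left(J \right)} = - \frac{134}{63} + J$ ($K{\left(J \right)} = -1 + \left(- \frac{71}{63} + J\right) = - \frac{134}{63} + J$)
$\frac{1785}{-687} + \frac{K{\left(42 \right)}}{H{\left(45 \right)}} = \frac{1785}{-687} + \frac{- \frac{134}{63} + 42}{45^{2}} = 1785 \left(- \frac{1}{687}\right) + \frac{2512}{63 \cdot 2025} = - \frac{595}{229} + \frac{2512}{63} \cdot \frac{1}{2025} = - \frac{595}{229} + \frac{2512}{127575} = - \frac{75331877}{29214675}$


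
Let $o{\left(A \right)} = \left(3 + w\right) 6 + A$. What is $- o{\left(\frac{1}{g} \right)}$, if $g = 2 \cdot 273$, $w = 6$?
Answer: $- \frac{29485}{546} \approx -54.002$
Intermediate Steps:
$g = 546$
$o{\left(A \right)} = 54 + A$ ($o{\left(A \right)} = \left(3 + 6\right) 6 + A = 9 \cdot 6 + A = 54 + A$)
$- o{\left(\frac{1}{g} \right)} = - (54 + \frac{1}{546}) = \left(-1\right) \frac{29485}{546} = - \frac{29485}{546}$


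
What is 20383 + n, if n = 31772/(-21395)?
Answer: 436062513/21395 ≈ 20382.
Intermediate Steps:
n = -31772/21395 (n = 31772*(-1/21395) = -31772/21395 ≈ -1.4850)
20383 + n = 20383 - 31772/21395 = 436062513/21395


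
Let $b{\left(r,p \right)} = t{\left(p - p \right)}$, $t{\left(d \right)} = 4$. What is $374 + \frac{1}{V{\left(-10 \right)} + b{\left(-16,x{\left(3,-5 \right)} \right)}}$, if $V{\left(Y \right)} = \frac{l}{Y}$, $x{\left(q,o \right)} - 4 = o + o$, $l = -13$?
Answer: $\frac{19832}{53} \approx 374.19$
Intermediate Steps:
$x{\left(q,o \right)} = 4 + 2 o$ ($x{\left(q,o \right)} = 4 + \left(o + o\right) = 4 + 2 o$)
$V{\left(Y \right)} = - \frac{13}{Y}$
$b{\left(r,p \right)} = 4$
$374 + \frac{1}{V{\left(-10 \right)} + b{\left(-16,x{\left(3,-5 \right)} \right)}} = 374 + \frac{1}{- \frac{13}{-10} + 4} = 374 + \frac{1}{\left(-13\right) \left(- \frac{1}{10}\right) + 4} = 374 + \frac{1}{\frac{13}{10} + 4} = 374 + \frac{1}{\frac{53}{10}} = 374 + \frac{10}{53} = \frac{19832}{53}$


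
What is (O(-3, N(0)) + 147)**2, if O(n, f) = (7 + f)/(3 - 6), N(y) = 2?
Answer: 20736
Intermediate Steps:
O(n, f) = -7/3 - f/3 (O(n, f) = (7 + f)/(-3) = (7 + f)*(-1/3) = -7/3 - f/3)
(O(-3, N(0)) + 147)**2 = ((-7/3 - 1/3*2) + 147)**2 = ((-7/3 - 2/3) + 147)**2 = (-3 + 147)**2 = 144**2 = 20736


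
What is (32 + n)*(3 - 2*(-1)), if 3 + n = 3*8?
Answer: 265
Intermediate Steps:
n = 21 (n = -3 + 3*8 = -3 + 24 = 21)
(32 + n)*(3 - 2*(-1)) = (32 + 21)*(3 - 2*(-1)) = 53*(3 + 2) = 53*5 = 265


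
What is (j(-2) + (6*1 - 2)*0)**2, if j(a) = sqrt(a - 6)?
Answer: -8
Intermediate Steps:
j(a) = sqrt(-6 + a)
(j(-2) + (6*1 - 2)*0)**2 = (sqrt(-6 - 2) + (6*1 - 2)*0)**2 = (sqrt(-8) + (6 - 2)*0)**2 = (2*I*sqrt(2) + 4*0)**2 = (2*I*sqrt(2) + 0)**2 = (2*I*sqrt(2))**2 = -8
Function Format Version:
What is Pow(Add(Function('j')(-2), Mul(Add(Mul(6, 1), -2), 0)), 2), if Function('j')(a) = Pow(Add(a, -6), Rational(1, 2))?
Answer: -8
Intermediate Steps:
Function('j')(a) = Pow(Add(-6, a), Rational(1, 2))
Pow(Add(Function('j')(-2), Mul(Add(Mul(6, 1), -2), 0)), 2) = Pow(Add(Pow(Add(-6, -2), Rational(1, 2)), Mul(Add(Mul(6, 1), -2), 0)), 2) = Pow(Add(Pow(-8, Rational(1, 2)), Mul(Add(6, -2), 0)), 2) = Pow(Add(Mul(2, I, Pow(2, Rational(1, 2))), Mul(4, 0)), 2) = Pow(Add(Mul(2, I, Pow(2, Rational(1, 2))), 0), 2) = Pow(Mul(2, I, Pow(2, Rational(1, 2))), 2) = -8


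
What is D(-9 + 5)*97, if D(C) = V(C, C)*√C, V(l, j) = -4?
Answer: -776*I ≈ -776.0*I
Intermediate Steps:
D(C) = -4*√C
D(-9 + 5)*97 = -4*√(-9 + 5)*97 = -8*I*97 = -776*I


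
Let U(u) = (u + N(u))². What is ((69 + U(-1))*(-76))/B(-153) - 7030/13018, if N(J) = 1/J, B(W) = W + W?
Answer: 17518171/995877 ≈ 17.591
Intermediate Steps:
B(W) = 2*W
U(u) = (u + 1/u)²
((69 + U(-1))*(-76))/B(-153) - 7030/13018 = ((69 + (1 + (-1)²)²/(-1)²)*(-76))/((2*(-153))) - 7030/13018 = ((69 + 1*(1 + 1)²)*(-76))/(-306) - 7030*1/13018 = ((69 + 1*2²)*(-76))*(-1/306) - 3515/6509 = ((69 + 1*4)*(-76))*(-1/306) - 3515/6509 = ((69 + 4)*(-76))*(-1/306) - 3515/6509 = (73*(-76))*(-1/306) - 3515/6509 = -5548*(-1/306) - 3515/6509 = 2774/153 - 3515/6509 = 17518171/995877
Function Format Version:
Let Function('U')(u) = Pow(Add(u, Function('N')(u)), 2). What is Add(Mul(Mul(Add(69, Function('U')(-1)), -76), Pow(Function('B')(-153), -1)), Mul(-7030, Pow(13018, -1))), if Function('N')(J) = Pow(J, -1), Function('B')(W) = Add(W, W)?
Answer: Rational(17518171, 995877) ≈ 17.591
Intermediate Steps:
Function('B')(W) = Mul(2, W)
Function('U')(u) = Pow(Add(u, Pow(u, -1)), 2)
Add(Mul(Mul(Add(69, Function('U')(-1)), -76), Pow(Function('B')(-153), -1)), Mul(-7030, Pow(13018, -1))) = Add(Mul(Mul(Add(69, Mul(Pow(-1, -2), Pow(Add(1, Pow(-1, 2)), 2))), -76), Pow(Mul(2, -153), -1)), Mul(-7030, Pow(13018, -1))) = Add(Mul(Mul(Add(69, Mul(1, Pow(Add(1, 1), 2))), -76), Pow(-306, -1)), Mul(-7030, Rational(1, 13018))) = Add(Mul(Mul(Add(69, Mul(1, Pow(2, 2))), -76), Rational(-1, 306)), Rational(-3515, 6509)) = Add(Mul(Mul(Add(69, Mul(1, 4)), -76), Rational(-1, 306)), Rational(-3515, 6509)) = Add(Mul(Mul(Add(69, 4), -76), Rational(-1, 306)), Rational(-3515, 6509)) = Add(Mul(Mul(73, -76), Rational(-1, 306)), Rational(-3515, 6509)) = Add(Mul(-5548, Rational(-1, 306)), Rational(-3515, 6509)) = Add(Rational(2774, 153), Rational(-3515, 6509)) = Rational(17518171, 995877)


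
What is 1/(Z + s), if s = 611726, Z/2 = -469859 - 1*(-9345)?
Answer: -1/309302 ≈ -3.2331e-6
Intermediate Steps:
Z = -921028 (Z = 2*(-469859 - 1*(-9345)) = 2*(-469859 + 9345) = 2*(-460514) = -921028)
1/(Z + s) = 1/(-921028 + 611726) = 1/(-309302) = -1/309302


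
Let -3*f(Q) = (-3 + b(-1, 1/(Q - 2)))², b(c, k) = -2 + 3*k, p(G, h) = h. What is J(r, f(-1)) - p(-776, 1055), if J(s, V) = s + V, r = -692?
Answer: -1759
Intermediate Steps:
f(Q) = -(-5 + 3/(-2 + Q))²/3 (f(Q) = -(-3 + (-2 + 3/(Q - 2)))²/3 = -(-3 + (-2 + 3/(-2 + Q)))²/3 = -(-5 + 3/(-2 + Q))²/3)
J(s, V) = V + s
J(r, f(-1)) - p(-776, 1055) = (-(-13 + 5*(-1))²/(3*(-2 - 1)²) - 692) - 1*1055 = (-⅓*(-13 - 5)²/(-3)² - 692) - 1055 = (-⅓*(-18)²*⅑ - 692) - 1055 = (-⅓*324*⅑ - 692) - 1055 = (-12 - 692) - 1055 = -704 - 1055 = -1759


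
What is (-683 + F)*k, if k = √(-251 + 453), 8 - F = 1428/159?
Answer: -36251*√202/53 ≈ -9721.2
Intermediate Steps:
F = -52/53 (F = 8 - 1428/159 = 8 - 1*476/53 = 8 - 476/53 = -52/53 ≈ -0.98113)
k = √202 ≈ 14.213
(-683 + F)*k = (-683 - 52/53)*√202 = -36251*√202/53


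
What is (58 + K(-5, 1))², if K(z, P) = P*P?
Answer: 3481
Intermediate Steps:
K(z, P) = P²
(58 + K(-5, 1))² = (58 + 1²)² = (58 + 1)² = 59² = 3481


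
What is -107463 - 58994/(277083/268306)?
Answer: -45604614593/277083 ≈ -1.6459e+5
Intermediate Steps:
-107463 - 58994/(277083/268306) = -107463 - 58994/(277083*(1/268306)) = -107463 - 58994/277083/268306 = -107463 - 58994*268306/277083 = -107463 - 15828444164/277083 = -45604614593/277083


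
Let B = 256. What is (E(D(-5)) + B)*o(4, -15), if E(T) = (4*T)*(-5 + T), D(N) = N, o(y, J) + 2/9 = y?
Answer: 5168/3 ≈ 1722.7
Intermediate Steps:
o(y, J) = -2/9 + y
E(T) = 4*T*(-5 + T)
(E(D(-5)) + B)*o(4, -15) = (4*(-5)*(-5 - 5) + 256)*(-2/9 + 4) = (4*(-5)*(-10) + 256)*(34/9) = (200 + 256)*(34/9) = 456*(34/9) = 5168/3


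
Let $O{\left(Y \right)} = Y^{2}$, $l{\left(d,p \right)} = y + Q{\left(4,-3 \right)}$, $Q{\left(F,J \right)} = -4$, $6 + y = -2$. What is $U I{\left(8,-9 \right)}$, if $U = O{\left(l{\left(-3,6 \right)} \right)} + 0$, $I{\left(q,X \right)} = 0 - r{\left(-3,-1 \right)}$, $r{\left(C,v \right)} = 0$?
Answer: $0$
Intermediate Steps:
$y = -8$ ($y = -6 - 2 = -8$)
$l{\left(d,p \right)} = -12$ ($l{\left(d,p \right)} = -8 - 4 = -12$)
$I{\left(q,X \right)} = 0$ ($I{\left(q,X \right)} = 0 - 0 = 0 + 0 = 0$)
$U = 144$ ($U = \left(-12\right)^{2} + 0 = 144 + 0 = 144$)
$U I{\left(8,-9 \right)} = 144 \cdot 0 = 0$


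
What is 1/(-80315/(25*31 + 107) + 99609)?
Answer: 882/87774823 ≈ 1.0048e-5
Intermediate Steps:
1/(-80315/(25*31 + 107) + 99609) = 1/(-80315/(775 + 107) + 99609) = 1/(-80315/882 + 99609) = 1/(87774823/882) = 882/87774823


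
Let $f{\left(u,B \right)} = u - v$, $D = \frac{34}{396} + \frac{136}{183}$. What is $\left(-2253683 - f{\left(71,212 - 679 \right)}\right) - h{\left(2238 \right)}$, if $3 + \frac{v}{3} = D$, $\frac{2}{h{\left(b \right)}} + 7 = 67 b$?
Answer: $- \frac{1360492481728727}{603654414} \approx -2.2538 \cdot 10^{6}$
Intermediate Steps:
$h{\left(b \right)} = \frac{2}{-7 + 67 b}$
$D = \frac{10013}{12078}$ ($D = 34 \cdot \frac{1}{396} + 136 \cdot \frac{1}{183} = \frac{17}{198} + \frac{136}{183} = \frac{10013}{12078} \approx 0.82903$)
$v = - \frac{26221}{4026}$ ($v = -9 + 3 \cdot \frac{10013}{12078} = -9 + \frac{10013}{4026} = - \frac{26221}{4026} \approx -6.5129$)
$f{\left(u,B \right)} = \frac{26221}{4026} + u$ ($f{\left(u,B \right)} = u - - \frac{26221}{4026} = u + \frac{26221}{4026} = \frac{26221}{4026} + u$)
$\left(-2253683 - f{\left(71,212 - 679 \right)}\right) - h{\left(2238 \right)} = \left(-2253683 - \left(\frac{26221}{4026} + 71\right)\right) - \frac{2}{-7 + 67 \cdot 2238} = \left(-2253683 - \frac{312067}{4026}\right) - \frac{2}{-7 + 149946} = \left(-2253683 - \frac{312067}{4026}\right) - \frac{2}{149939} = - \frac{9073639825}{4026} - 2 \cdot \frac{1}{149939} = - \frac{9073639825}{4026} - \frac{2}{149939} = - \frac{1360492481728727}{603654414}$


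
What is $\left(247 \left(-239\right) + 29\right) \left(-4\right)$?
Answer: $236016$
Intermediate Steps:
$\left(247 \left(-239\right) + 29\right) \left(-4\right) = \left(-59033 + 29\right) \left(-4\right) = \left(-59004\right) \left(-4\right) = 236016$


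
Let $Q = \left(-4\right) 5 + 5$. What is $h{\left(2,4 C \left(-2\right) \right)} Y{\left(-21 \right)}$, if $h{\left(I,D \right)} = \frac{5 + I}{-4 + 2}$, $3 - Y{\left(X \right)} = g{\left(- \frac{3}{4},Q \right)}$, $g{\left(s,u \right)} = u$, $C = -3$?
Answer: $-63$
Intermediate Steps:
$Q = -15$ ($Q = -20 + 5 = -15$)
$Y{\left(X \right)} = 18$ ($Y{\left(X \right)} = 3 - -15 = 3 + 15 = 18$)
$h{\left(I,D \right)} = - \frac{5}{2} - \frac{I}{2}$ ($h{\left(I,D \right)} = \frac{5 + I}{-2} = \left(5 + I\right) \left(- \frac{1}{2}\right) = - \frac{5}{2} - \frac{I}{2}$)
$h{\left(2,4 C \left(-2\right) \right)} Y{\left(-21 \right)} = \left(- \frac{5}{2} - 1\right) 18 = \left(- \frac{7}{2}\right) 18 = -63$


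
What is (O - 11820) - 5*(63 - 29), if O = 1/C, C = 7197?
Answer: -86292029/7197 ≈ -11990.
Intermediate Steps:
O = 1/7197 ≈ 0.00013895
(O - 11820) - 5*(63 - 29) = (1/7197 - 11820) - 5*(63 - 29) = -85068539/7197 - 5*34 = -85068539/7197 - 170 = -86292029/7197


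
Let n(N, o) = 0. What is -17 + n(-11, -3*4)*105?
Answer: -17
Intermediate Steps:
-17 + n(-11, -3*4)*105 = -17 + 0*105 = -17 + 0 = -17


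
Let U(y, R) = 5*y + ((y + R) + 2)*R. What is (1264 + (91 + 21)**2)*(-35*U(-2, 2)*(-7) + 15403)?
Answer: 192386864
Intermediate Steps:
U(y, R) = 5*y + R*(2 + R + y) (U(y, R) = 5*y + ((R + y) + 2)*R = 5*y + (2 + R + y)*R = 5*y + R*(2 + R + y))
(1264 + (91 + 21)**2)*(-35*U(-2, 2)*(-7) + 15403) = (1264 + (91 + 21)**2)*(-35*(2**2 + 2*2 + 5*(-2) + 2*(-2))*(-7) + 15403) = (1264 + 112**2)*(-35*(4 + 4 - 10 - 4)*(-7) + 15403) = (1264 + 12544)*(-35*(-6)*(-7) + 15403) = 13808*(210*(-7) + 15403) = 13808*(-1470 + 15403) = 13808*13933 = 192386864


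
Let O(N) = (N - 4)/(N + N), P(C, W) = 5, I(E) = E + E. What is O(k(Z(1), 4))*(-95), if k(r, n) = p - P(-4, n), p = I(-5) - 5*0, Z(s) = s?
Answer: -361/6 ≈ -60.167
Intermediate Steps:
I(E) = 2*E
p = -10 (p = 2*(-5) - 5*0 = -10 + 0 = -10)
k(r, n) = -15 (k(r, n) = -10 - 1*5 = -10 - 5 = -15)
O(N) = (-4 + N)/(2*N) (O(N) = (-4 + N)/((2*N)) = (-4 + N)*(1/(2*N)) = (-4 + N)/(2*N))
O(k(Z(1), 4))*(-95) = ((1/2)*(-4 - 15)/(-15))*(-95) = ((1/2)*(-1/15)*(-19))*(-95) = (19/30)*(-95) = -361/6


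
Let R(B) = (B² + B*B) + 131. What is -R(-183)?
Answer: -67109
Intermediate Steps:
R(B) = 131 + 2*B² (R(B) = (B² + B²) + 131 = 2*B² + 131 = 131 + 2*B²)
-R(-183) = -(131 + 2*(-183)²) = -(131 + 2*33489) = -(131 + 66978) = -1*67109 = -67109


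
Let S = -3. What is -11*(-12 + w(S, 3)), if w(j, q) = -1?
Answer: 143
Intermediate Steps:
-11*(-12 + w(S, 3)) = -11*(-12 - 1) = -11*(-13) = 143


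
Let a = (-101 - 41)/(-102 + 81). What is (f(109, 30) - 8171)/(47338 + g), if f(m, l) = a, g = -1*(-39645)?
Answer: -171449/1826643 ≈ -0.093860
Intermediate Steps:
a = 142/21 (a = -142/(-21) = -142*(-1/21) = 142/21 ≈ 6.7619)
g = 39645
f(m, l) = 142/21
(f(109, 30) - 8171)/(47338 + g) = (142/21 - 8171)/(47338 + 39645) = -171449/21/86983 = -171449/21*1/86983 = -171449/1826643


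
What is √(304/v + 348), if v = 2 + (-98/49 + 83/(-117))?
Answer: 2*I*√138693/83 ≈ 8.9739*I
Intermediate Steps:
v = -83/117 (v = 2 + (-98*1/49 + 83*(-1/117)) = 2 + (-2 - 83/117) = 2 - 317/117 = -83/117 ≈ -0.70940)
√(304/v + 348) = √(304/(-83/117) + 348) = √(304*(-117/83) + 348) = √(-35568/83 + 348) = √(-6684/83) = 2*I*√138693/83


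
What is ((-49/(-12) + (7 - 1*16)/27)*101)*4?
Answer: 1515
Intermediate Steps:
((-49/(-12) + (7 - 1*16)/27)*101)*4 = ((-49*(-1/12) + (7 - 16)*(1/27))*101)*4 = ((49/12 - 9*1/27)*101)*4 = ((49/12 - ⅓)*101)*4 = ((15/4)*101)*4 = (1515/4)*4 = 1515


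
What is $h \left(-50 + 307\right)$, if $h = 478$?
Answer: $122846$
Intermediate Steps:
$h \left(-50 + 307\right) = 478 \left(-50 + 307\right) = 478 \cdot 257 = 122846$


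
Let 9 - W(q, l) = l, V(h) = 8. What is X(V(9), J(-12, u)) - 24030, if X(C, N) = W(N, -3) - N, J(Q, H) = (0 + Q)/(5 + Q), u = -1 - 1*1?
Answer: -168138/7 ≈ -24020.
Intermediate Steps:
u = -2 (u = -1 - 1 = -2)
J(Q, H) = Q/(5 + Q)
W(q, l) = 9 - l
X(C, N) = 12 - N (X(C, N) = (9 - 1*(-3)) - N = (9 + 3) - N = 12 - N)
X(V(9), J(-12, u)) - 24030 = (12 - (-12)/(5 - 12)) - 24030 = (12 - (-12)/(-7)) - 24030 = (12 - (-12)*(-1)/7) - 24030 = (12 - 1*12/7) - 24030 = (12 - 12/7) - 24030 = 72/7 - 24030 = -168138/7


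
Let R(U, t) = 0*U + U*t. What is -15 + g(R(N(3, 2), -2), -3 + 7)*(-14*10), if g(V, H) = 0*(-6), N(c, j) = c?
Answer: -15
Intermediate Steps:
R(U, t) = U*t (R(U, t) = 0 + U*t = U*t)
g(V, H) = 0
-15 + g(R(N(3, 2), -2), -3 + 7)*(-14*10) = -15 + 0*(-14*10) = -15 + 0*(-140) = -15 + 0 = -15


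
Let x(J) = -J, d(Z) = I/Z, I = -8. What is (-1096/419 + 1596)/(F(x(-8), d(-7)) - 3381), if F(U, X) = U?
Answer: -667628/1413287 ≈ -0.47239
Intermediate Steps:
d(Z) = -8/Z
(-1096/419 + 1596)/(F(x(-8), d(-7)) - 3381) = (-1096/419 + 1596)/(-1*(-8) - 3381) = (-1096*1/419 + 1596)/(8 - 3381) = (-1096/419 + 1596)/(-3373) = (667628/419)*(-1/3373) = -667628/1413287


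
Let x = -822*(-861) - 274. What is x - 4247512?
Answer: -3540044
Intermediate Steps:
x = 707468 (x = 707742 - 274 = 707468)
x - 4247512 = 707468 - 4247512 = -3540044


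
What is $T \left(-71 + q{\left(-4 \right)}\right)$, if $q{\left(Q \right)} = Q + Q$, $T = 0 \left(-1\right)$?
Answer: $0$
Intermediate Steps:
$T = 0$
$q{\left(Q \right)} = 2 Q$
$T \left(-71 + q{\left(-4 \right)}\right) = 0 \left(-71 + 2 \left(-4\right)\right) = 0 \left(-71 - 8\right) = 0 \left(-79\right) = 0$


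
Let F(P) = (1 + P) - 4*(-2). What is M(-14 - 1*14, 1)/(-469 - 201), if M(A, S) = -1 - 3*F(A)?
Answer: -28/335 ≈ -0.083582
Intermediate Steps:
F(P) = 9 + P (F(P) = (1 + P) + 8 = 9 + P)
M(A, S) = -28 - 3*A (M(A, S) = -1 - 3*(9 + A) = -1 + (-27 - 3*A) = -28 - 3*A)
M(-14 - 1*14, 1)/(-469 - 201) = (-28 - 3*(-14 - 1*14))/(-469 - 201) = (-28 - 3*(-14 - 14))/(-670) = (-28 - 3*(-28))*(-1/670) = (-28 + 84)*(-1/670) = 56*(-1/670) = -28/335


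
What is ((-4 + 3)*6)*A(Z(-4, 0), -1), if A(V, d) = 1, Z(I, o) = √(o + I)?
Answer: -6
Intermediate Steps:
Z(I, o) = √(I + o)
((-4 + 3)*6)*A(Z(-4, 0), -1) = ((-4 + 3)*6)*1 = -1*6*1 = -6*1 = -6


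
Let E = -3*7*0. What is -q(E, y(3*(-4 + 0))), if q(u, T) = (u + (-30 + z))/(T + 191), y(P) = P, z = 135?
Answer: -105/179 ≈ -0.58659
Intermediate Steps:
E = 0 (E = -21*0 = 0)
q(u, T) = (105 + u)/(191 + T) (q(u, T) = (u + (-30 + 135))/(T + 191) = (u + 105)/(191 + T) = (105 + u)/(191 + T))
-q(E, y(3*(-4 + 0))) = -(105 + 0)/(191 + 3*(-4 + 0)) = -105/(191 + 3*(-4)) = -105/(191 - 12) = -105/179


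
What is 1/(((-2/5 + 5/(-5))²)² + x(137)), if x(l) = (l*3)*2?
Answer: 625/516151 ≈ 0.0012109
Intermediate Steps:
x(l) = 6*l (x(l) = (3*l)*2 = 6*l)
1/(((-2/5 + 5/(-5))²)² + x(137)) = 1/(((-2/5 + 5/(-5))²)² + 6*137) = 1/(((-2*⅕ + 5*(-⅕))²)² + 822) = 1/(((-⅖ - 1)²)² + 822) = 1/(((-7/5)²)² + 822) = 1/((49/25)² + 822) = 1/(2401/625 + 822) = 1/(516151/625) = 625/516151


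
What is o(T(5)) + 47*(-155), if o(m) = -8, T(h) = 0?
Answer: -7293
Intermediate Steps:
o(T(5)) + 47*(-155) = -8 + 47*(-155) = -8 - 7285 = -7293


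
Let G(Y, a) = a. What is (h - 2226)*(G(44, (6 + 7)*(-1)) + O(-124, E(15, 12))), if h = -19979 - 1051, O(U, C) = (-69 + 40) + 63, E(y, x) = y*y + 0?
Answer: -488376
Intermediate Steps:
E(y, x) = y² (E(y, x) = y² + 0 = y²)
O(U, C) = 34 (O(U, C) = -29 + 63 = 34)
h = -21030
(h - 2226)*(G(44, (6 + 7)*(-1)) + O(-124, E(15, 12))) = (-21030 - 2226)*((6 + 7)*(-1) + 34) = -23256*(13*(-1) + 34) = -23256*(-13 + 34) = -23256*21 = -488376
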